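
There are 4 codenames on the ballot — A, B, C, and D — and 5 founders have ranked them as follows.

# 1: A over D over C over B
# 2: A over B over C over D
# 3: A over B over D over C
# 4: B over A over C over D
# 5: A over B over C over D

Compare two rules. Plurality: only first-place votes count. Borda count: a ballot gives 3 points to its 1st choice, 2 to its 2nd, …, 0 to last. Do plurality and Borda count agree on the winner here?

Plurality first-place counts: A 4, B 1, C 0, D 0 → A.
Borda totals: A 14, B 9, C 4, D 3 → A.
The two rules agree on A.

Yes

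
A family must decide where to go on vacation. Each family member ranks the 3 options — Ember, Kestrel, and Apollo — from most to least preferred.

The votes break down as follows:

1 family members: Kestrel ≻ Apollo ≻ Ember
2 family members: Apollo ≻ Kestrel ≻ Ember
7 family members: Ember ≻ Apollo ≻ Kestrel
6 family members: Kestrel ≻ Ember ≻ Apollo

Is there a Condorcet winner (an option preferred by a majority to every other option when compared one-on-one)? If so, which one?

No Condorcet winner

Head-to-head results (16 voters total):
Ember vs Kestrel: Kestrel wins 9–7.
Ember vs Apollo: Ember wins 13–3.
Kestrel vs Apollo: Apollo wins 9–7.
No candidate beats all others: Ember beats Apollo beats Kestrel beats Ember, a majority cycle.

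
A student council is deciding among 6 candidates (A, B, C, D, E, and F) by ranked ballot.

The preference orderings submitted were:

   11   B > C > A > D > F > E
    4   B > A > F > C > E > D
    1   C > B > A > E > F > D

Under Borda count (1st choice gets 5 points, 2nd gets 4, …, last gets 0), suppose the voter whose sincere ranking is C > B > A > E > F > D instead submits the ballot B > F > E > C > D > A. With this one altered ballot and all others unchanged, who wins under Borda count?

B

Borda totals with the altered ballot: A 49, B 80, C 54, D 23, E 7, F 27.
The winner is unchanged: still B.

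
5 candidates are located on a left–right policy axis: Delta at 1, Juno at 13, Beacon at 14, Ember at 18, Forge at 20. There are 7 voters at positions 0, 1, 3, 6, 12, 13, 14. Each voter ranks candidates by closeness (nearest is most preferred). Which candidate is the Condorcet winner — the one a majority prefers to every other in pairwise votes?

Delta

With single-peaked preferences on a line, the Condorcet winner is the candidate closest to the median voter.
The median voter (position 6) is closest to Delta at 1.
Check: Delta vs Ember — voters closer to Delta: 4 of 7.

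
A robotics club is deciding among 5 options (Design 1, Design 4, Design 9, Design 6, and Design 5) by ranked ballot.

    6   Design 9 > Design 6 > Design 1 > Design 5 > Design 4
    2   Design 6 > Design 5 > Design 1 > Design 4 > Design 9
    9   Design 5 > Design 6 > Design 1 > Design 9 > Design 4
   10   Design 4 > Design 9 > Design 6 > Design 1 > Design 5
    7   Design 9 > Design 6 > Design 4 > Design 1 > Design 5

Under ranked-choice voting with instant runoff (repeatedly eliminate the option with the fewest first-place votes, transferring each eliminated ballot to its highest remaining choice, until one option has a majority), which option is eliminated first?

Design 1

Round 1: Design 9 13, Design 4 10, Design 5 9, Design 6 2, Design 1 0. Design 1 has the fewest and is eliminated.
Round 2: Design 9 13, Design 4 10, Design 5 9, Design 6 2. Design 6 has the fewest and is eliminated.
Round 3: Design 9 13, Design 5 11, Design 4 10. Design 4 has the fewest and is eliminated.
Round 4: Design 9 23, Design 5 11. Design 9 has a majority.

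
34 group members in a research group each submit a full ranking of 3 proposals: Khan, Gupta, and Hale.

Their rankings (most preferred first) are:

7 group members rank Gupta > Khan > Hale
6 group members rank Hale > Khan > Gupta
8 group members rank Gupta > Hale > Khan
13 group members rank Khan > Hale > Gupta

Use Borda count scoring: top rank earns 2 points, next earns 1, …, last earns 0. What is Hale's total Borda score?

33

Borda scores:
  Khan: 7·1 + 6·1 + 8·0 + 13·2 = 39
  Gupta: 7·2 + 6·0 + 8·2 + 13·0 = 30
  Hale: 7·0 + 6·2 + 8·1 + 13·1 = 33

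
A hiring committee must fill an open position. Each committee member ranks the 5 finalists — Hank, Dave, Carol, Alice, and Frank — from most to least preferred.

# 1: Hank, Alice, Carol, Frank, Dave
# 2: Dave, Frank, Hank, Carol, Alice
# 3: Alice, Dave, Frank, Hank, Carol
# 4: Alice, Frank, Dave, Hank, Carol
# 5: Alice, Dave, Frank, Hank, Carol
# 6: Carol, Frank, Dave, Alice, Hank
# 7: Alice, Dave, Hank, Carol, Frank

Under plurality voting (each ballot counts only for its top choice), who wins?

Alice

First-place vote totals:
  Hank: 1
  Dave: 1
  Carol: 1
  Alice: 4
  Frank: 0
Alice has the most first-place votes.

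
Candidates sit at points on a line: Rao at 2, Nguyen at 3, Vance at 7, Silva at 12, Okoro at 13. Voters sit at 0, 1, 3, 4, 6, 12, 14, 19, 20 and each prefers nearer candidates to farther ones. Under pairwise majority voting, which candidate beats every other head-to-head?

Vance

With single-peaked preferences on a line, the Condorcet winner is the candidate closest to the median voter.
The median voter (position 6) is closest to Vance at 7.
Check: Vance vs Okoro — voters closer to Vance: 5 of 9.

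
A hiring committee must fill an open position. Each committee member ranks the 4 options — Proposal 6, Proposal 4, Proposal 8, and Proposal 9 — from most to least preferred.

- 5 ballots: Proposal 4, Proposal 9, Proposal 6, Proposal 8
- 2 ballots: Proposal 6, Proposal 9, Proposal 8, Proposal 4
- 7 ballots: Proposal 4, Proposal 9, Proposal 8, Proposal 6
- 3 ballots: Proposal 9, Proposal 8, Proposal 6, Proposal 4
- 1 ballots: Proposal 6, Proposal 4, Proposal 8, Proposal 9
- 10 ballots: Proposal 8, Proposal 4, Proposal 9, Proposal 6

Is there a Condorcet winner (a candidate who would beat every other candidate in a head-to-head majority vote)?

Head-to-head results (28 voters total):
Proposal 6 vs Proposal 4: Proposal 4 wins 22–6.
Proposal 6 vs Proposal 8: Proposal 8 wins 20–8.
Proposal 6 vs Proposal 9: Proposal 9 wins 25–3.
Proposal 4 vs Proposal 8: Proposal 8 wins 15–13.
Proposal 4 vs Proposal 9: Proposal 4 wins 23–5.
Proposal 8 vs Proposal 9: Proposal 9 wins 17–11.
No candidate beats all others: Proposal 4 beats Proposal 9 beats Proposal 8 beats Proposal 4, a majority cycle.

No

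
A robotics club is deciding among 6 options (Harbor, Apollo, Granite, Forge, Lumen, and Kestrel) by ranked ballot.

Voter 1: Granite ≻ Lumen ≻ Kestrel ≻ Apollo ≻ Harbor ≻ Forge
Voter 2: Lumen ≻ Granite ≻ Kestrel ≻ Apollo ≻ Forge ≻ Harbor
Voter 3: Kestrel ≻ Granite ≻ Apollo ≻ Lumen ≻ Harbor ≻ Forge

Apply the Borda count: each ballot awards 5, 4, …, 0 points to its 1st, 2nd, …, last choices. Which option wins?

Borda scores:
  Harbor: 1 + 0 + 1 = 2
  Apollo: 2 + 2 + 3 = 7
  Granite: 5 + 4 + 4 = 13
  Forge: 0 + 1 + 0 = 1
  Lumen: 4 + 5 + 2 = 11
  Kestrel: 3 + 3 + 5 = 11
Granite has the highest total.

Granite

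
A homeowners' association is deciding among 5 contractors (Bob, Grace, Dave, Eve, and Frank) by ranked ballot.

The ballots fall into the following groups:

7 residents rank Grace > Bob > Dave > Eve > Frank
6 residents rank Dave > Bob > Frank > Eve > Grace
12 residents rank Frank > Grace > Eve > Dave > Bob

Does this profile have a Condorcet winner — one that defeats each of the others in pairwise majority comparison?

No

Head-to-head results (25 voters total):
Bob vs Grace: Grace wins 19–6.
Bob vs Dave: Dave wins 18–7.
Bob vs Eve: Bob wins 13–12.
Bob vs Frank: Bob wins 13–12.
Grace vs Dave: Grace wins 19–6.
Grace vs Eve: Grace wins 19–6.
Grace vs Frank: Frank wins 18–7.
Dave vs Eve: Dave wins 13–12.
Dave vs Frank: Dave wins 13–12.
Eve vs Frank: Frank wins 18–7.
No candidate beats all others: Bob beats Frank beats Grace beats Bob, a majority cycle.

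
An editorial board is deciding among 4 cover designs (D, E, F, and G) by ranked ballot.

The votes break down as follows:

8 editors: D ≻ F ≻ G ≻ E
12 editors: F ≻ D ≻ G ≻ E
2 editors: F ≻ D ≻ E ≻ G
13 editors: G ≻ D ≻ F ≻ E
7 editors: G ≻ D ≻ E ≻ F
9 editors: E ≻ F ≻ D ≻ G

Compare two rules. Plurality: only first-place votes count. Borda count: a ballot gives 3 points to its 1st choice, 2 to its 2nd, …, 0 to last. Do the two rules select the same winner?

No

Plurality first-place counts: D 8, E 9, F 14, G 20 → G.
Borda totals: D 101, E 36, F 89, G 80 → D.
The two rules disagree: plurality picks G, Borda picks D.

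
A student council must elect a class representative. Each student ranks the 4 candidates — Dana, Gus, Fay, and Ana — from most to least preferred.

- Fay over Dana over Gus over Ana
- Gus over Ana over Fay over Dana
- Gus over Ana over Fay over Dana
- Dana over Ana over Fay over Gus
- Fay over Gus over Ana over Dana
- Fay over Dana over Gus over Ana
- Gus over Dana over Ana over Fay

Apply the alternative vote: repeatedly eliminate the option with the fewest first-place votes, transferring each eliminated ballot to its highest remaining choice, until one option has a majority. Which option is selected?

Round 1: Gus 3, Fay 3, Dana 1, Ana 0. Ana has the fewest and is eliminated.
Round 2: Gus 3, Fay 3, Dana 1. Dana has the fewest and is eliminated.
Round 3: Fay 4, Gus 3. Fay has a majority.

Fay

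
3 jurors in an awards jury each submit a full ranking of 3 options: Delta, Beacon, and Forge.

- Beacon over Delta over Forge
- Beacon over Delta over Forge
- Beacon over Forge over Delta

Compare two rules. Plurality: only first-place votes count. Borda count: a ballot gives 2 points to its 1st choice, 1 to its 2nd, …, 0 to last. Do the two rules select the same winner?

Yes

Plurality first-place counts: Delta 0, Beacon 3, Forge 0 → Beacon.
Borda totals: Delta 2, Beacon 6, Forge 1 → Beacon.
The two rules agree on Beacon.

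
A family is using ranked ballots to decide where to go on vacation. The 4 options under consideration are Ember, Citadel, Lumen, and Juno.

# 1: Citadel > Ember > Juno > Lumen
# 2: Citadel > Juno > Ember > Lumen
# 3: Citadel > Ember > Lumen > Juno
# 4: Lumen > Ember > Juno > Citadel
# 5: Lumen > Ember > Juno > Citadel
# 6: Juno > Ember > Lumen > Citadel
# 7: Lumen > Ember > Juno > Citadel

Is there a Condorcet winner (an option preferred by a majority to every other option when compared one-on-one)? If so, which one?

Head-to-head results (7 voters total):
Ember vs Citadel: Ember wins 4–3.
Ember vs Lumen: Ember wins 4–3.
Ember vs Juno: Ember wins 5–2.
Citadel vs Lumen: Lumen wins 4–3.
Citadel vs Juno: Juno wins 4–3.
Lumen vs Juno: Lumen wins 4–3.
Ember beats each rival — Citadel (4–3), Lumen (4–3), Juno (5–2) — so Ember is the Condorcet winner.

Ember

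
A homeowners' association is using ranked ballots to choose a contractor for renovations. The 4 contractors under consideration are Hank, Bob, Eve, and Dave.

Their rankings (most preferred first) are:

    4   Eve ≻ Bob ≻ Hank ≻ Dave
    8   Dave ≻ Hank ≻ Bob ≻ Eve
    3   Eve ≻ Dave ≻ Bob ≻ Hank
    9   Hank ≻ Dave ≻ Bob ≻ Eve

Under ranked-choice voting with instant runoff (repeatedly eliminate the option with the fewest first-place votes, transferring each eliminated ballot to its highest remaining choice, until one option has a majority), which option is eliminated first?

Bob

Round 1: Hank 9, Dave 8, Eve 7, Bob 0. Bob has the fewest and is eliminated.
Round 2: Hank 9, Dave 8, Eve 7. Eve has the fewest and is eliminated.
Round 3: Hank 13, Dave 11. Hank has a majority.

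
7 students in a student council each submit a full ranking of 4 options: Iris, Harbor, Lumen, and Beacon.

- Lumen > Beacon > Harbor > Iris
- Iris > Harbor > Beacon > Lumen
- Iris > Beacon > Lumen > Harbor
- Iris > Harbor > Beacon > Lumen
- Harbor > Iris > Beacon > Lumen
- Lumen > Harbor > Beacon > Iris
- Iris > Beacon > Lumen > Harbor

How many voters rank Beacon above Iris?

2

Ballots ranking Beacon above Iris: 2.
Ballots ranking Iris above Beacon: 5.
So 2 of 7 voters prefer Beacon to Iris.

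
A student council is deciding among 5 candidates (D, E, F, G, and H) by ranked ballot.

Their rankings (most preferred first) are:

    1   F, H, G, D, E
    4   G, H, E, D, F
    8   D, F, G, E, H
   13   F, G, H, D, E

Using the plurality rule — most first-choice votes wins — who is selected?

First-place vote totals:
  D: 8
  E: 0
  F: 14
  G: 4
  H: 0
F has the most first-place votes.

F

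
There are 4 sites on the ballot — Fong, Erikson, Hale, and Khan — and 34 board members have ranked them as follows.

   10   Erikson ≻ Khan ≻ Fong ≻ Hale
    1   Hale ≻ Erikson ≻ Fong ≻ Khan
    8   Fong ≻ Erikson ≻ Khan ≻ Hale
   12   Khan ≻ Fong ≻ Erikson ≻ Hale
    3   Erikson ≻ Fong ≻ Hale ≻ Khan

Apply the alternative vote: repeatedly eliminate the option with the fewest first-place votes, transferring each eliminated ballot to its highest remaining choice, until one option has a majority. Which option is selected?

Erikson

Round 1: Erikson 13, Khan 12, Fong 8, Hale 1. Hale has the fewest and is eliminated.
Round 2: Erikson 14, Khan 12, Fong 8. Fong has the fewest and is eliminated.
Round 3: Erikson 22, Khan 12. Erikson has a majority.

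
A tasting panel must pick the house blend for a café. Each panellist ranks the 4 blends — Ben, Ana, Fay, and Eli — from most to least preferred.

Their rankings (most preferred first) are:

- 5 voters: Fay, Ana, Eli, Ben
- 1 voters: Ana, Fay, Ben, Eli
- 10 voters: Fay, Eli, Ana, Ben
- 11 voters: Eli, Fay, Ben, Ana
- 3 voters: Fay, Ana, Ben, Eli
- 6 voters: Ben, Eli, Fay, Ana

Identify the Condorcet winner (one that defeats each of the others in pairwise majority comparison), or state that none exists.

Head-to-head results (36 voters total):
Ben vs Ana: Ana wins 19–17.
Ben vs Fay: Fay wins 30–6.
Ben vs Eli: Eli wins 26–10.
Ana vs Fay: Fay wins 35–1.
Ana vs Eli: Eli wins 27–9.
Fay vs Eli: Fay wins 19–17.
Fay beats each rival — Ben (30–6), Ana (35–1), Eli (19–17) — so Fay is the Condorcet winner.

Fay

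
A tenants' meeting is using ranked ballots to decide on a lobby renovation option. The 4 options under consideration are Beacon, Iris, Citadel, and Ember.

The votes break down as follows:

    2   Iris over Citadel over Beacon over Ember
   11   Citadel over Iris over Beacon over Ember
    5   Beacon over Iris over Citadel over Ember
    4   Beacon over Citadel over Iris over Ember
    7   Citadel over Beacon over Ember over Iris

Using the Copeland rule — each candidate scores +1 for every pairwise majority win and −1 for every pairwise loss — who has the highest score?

Citadel

Pairwise results:
  Beacon vs Iris: Beacon wins 16–13.
  Beacon vs Citadel: Citadel wins 20–9.
  Beacon vs Ember: Beacon wins 29–0.
  Iris vs Citadel: Citadel wins 22–7.
  Iris vs Ember: Iris wins 22–7.
  Citadel vs Ember: Citadel wins 29–0.
Copeland scores (wins − losses):
  Beacon: 2 − 1 = 1
  Iris: 1 − 2 = -1
  Citadel: 3 − 0 = 3
  Ember: 0 − 3 = -3
Citadel has the best Copeland score.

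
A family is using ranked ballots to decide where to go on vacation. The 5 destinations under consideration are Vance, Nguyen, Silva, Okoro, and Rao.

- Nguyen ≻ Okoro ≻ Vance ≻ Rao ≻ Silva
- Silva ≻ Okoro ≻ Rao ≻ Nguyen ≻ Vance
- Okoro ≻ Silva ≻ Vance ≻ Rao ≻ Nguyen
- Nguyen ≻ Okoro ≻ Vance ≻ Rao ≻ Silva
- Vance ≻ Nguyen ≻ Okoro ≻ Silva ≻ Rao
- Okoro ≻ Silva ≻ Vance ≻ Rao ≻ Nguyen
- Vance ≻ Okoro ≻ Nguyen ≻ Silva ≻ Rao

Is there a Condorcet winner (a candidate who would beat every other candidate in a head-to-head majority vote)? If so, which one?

Okoro

Head-to-head results (7 voters total):
Vance vs Nguyen: Vance wins 4–3.
Vance vs Silva: Vance wins 4–3.
Vance vs Okoro: Okoro wins 5–2.
Vance vs Rao: Vance wins 6–1.
Nguyen vs Silva: Nguyen wins 4–3.
Nguyen vs Okoro: Okoro wins 4–3.
Nguyen vs Rao: Nguyen wins 4–3.
Silva vs Okoro: Okoro wins 6–1.
Silva vs Rao: Silva wins 5–2.
Okoro vs Rao: Okoro wins 7–0.
Okoro beats each rival — Vance (5–2), Nguyen (4–3), Silva (6–1), Rao (7–0) — so Okoro is the Condorcet winner.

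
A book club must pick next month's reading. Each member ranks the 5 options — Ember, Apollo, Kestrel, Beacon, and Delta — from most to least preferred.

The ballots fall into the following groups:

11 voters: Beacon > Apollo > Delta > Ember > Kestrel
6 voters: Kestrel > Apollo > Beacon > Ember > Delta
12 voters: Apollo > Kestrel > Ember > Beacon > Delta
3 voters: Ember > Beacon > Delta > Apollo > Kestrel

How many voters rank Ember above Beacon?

Ballots ranking Ember above Beacon: 12+3 = 15.
Ballots ranking Beacon above Ember: 11+6 = 17.
So 15 of 32 voters prefer Ember to Beacon.

15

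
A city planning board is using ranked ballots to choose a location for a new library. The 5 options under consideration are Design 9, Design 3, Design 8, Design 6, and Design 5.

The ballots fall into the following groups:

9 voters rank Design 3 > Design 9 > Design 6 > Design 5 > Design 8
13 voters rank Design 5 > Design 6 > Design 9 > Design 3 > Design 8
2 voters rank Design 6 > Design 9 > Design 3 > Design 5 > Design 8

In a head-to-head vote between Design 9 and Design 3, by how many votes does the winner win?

Ballots ranking Design 9 above Design 3: 13+2 = 15.
Ballots ranking Design 3 above Design 9: 9.
Design 9 wins 15–9, a margin of 6.

6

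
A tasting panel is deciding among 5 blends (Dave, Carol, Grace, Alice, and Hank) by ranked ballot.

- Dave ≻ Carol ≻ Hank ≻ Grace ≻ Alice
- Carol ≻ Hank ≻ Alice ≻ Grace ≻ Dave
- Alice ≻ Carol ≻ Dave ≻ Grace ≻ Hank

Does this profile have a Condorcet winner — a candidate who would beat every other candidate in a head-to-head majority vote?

Head-to-head results (3 voters total):
Dave vs Carol: Carol wins 2–1.
Dave vs Grace: Dave wins 2–1.
Dave vs Alice: Alice wins 2–1.
Dave vs Hank: Dave wins 2–1.
Carol vs Grace: Carol wins 3–0.
Carol vs Alice: Carol wins 2–1.
Carol vs Hank: Carol wins 3–0.
Grace vs Alice: Alice wins 2–1.
Grace vs Hank: Hank wins 2–1.
Alice vs Hank: Hank wins 2–1.
Carol beats each rival — Dave (2–1), Grace (3–0), Alice (2–1), Hank (3–0) — so Carol is the Condorcet winner.

Yes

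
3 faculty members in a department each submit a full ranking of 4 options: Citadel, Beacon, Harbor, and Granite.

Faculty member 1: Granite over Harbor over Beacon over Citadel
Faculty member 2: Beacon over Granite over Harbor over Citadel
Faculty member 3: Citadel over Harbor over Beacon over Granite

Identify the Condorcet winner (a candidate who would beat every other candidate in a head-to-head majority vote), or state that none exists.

Head-to-head results (3 voters total):
Citadel vs Beacon: Beacon wins 2–1.
Citadel vs Harbor: Harbor wins 2–1.
Citadel vs Granite: Granite wins 2–1.
Beacon vs Harbor: Harbor wins 2–1.
Beacon vs Granite: Beacon wins 2–1.
Harbor vs Granite: Granite wins 2–1.
No candidate beats all others: Beacon beats Granite beats Harbor beats Beacon, a majority cycle.

None — there is no Condorcet winner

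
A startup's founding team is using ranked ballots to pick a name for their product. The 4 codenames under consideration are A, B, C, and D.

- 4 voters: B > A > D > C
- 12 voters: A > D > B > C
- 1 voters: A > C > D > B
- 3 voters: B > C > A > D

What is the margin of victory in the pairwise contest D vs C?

12

Ballots ranking D above C: 4+12 = 16.
Ballots ranking C above D: 1+3 = 4.
D wins 16–4, a margin of 12.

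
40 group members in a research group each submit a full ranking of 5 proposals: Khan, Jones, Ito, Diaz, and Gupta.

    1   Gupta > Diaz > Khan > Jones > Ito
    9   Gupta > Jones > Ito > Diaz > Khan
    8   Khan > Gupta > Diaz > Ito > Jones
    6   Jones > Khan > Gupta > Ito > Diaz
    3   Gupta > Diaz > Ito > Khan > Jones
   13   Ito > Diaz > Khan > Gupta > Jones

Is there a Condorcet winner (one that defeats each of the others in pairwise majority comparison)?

Head-to-head results (40 voters total):
Khan vs Jones: Khan wins 25–15.
Khan vs Ito: Ito wins 25–15.
Khan vs Diaz: Diaz wins 26–14.
Khan vs Gupta: Khan wins 27–13.
Jones vs Ito: Ito wins 24–16.
Jones vs Diaz: Diaz wins 25–15.
Jones vs Gupta: Gupta wins 34–6.
Ito vs Diaz: Ito wins 28–12.
Ito vs Gupta: Gupta wins 27–13.
Diaz vs Gupta: Gupta wins 27–13.
No candidate beats all others: Khan beats Gupta beats Ito beats Khan, a majority cycle.

No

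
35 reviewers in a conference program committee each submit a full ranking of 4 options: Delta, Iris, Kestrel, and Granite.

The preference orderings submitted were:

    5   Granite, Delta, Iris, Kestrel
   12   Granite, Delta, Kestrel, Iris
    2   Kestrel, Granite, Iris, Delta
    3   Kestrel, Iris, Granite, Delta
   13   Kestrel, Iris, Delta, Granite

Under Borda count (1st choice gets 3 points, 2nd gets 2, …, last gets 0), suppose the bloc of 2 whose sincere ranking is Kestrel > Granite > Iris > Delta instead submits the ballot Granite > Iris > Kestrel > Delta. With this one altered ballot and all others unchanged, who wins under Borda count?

Borda totals with the altered ballot: Delta 47, Iris 41, Kestrel 62, Granite 60.
The winner is unchanged: still Kestrel.

Kestrel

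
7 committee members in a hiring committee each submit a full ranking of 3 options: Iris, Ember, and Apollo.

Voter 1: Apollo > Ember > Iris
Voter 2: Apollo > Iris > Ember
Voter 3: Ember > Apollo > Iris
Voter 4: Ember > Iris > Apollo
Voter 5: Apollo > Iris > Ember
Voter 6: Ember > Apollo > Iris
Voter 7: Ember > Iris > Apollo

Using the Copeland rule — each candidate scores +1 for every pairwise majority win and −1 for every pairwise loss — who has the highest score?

Pairwise results:
  Iris vs Ember: Ember wins 5–2.
  Iris vs Apollo: Apollo wins 5–2.
  Ember vs Apollo: Ember wins 4–3.
Copeland scores (wins − losses):
  Iris: 0 − 2 = -2
  Ember: 2 − 0 = 2
  Apollo: 1 − 1 = 0
Ember has the best Copeland score.

Ember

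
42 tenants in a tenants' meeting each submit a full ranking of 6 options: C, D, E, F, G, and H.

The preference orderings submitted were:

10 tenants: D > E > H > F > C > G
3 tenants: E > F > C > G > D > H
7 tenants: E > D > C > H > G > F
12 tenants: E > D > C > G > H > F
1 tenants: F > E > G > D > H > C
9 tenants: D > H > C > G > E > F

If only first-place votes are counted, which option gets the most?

First-place vote totals:
  C: 0
  D: 19
  E: 22
  F: 1
  G: 0
  H: 0
E has the most first-place votes.

E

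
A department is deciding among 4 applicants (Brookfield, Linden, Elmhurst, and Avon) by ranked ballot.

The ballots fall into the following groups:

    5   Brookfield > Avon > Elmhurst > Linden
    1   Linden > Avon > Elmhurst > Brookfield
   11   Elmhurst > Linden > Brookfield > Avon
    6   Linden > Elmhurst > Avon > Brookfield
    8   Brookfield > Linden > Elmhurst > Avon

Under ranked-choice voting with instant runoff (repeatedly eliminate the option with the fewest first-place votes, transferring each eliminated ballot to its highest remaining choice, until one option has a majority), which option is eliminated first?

Avon

Round 1: Brookfield 13, Elmhurst 11, Linden 7, Avon 0. Avon has the fewest and is eliminated.
Round 2: Brookfield 13, Elmhurst 11, Linden 7. Linden has the fewest and is eliminated.
Round 3: Elmhurst 18, Brookfield 13. Elmhurst has a majority.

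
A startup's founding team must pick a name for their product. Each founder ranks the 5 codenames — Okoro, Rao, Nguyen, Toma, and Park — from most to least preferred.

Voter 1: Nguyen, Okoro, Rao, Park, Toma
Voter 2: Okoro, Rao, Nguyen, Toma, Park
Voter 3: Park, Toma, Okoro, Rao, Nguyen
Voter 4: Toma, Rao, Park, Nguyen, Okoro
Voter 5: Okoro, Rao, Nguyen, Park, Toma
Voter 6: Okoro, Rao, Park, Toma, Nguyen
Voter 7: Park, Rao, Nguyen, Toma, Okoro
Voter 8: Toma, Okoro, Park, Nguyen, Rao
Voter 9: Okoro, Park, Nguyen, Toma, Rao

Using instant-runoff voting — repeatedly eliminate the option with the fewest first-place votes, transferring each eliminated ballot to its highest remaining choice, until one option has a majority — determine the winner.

Okoro

Round 1: Okoro 4, Toma 2, Park 2, Nguyen 1, Rao 0. Rao has the fewest and is eliminated.
Round 2: Okoro 4, Toma 2, Park 2, Nguyen 1. Nguyen has the fewest and is eliminated.
Round 3: Okoro 5, Toma 2, Park 2. Okoro has a majority.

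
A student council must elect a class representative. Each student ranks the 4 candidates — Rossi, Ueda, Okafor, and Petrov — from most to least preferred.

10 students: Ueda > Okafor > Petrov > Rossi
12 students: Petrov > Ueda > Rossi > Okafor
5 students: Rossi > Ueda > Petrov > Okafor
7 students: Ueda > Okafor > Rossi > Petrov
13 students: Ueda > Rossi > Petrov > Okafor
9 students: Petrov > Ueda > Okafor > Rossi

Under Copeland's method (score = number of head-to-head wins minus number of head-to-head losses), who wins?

Pairwise results:
  Rossi vs Ueda: Ueda wins 51–5.
  Rossi vs Okafor: Rossi wins 30–26.
  Rossi vs Petrov: Petrov wins 31–25.
  Ueda vs Okafor: Ueda wins 56–0.
  Ueda vs Petrov: Ueda wins 35–21.
  Okafor vs Petrov: Petrov wins 39–17.
Copeland scores (wins − losses):
  Rossi: 1 − 2 = -1
  Ueda: 3 − 0 = 3
  Okafor: 0 − 3 = -3
  Petrov: 2 − 1 = 1
Ueda has the best Copeland score.

Ueda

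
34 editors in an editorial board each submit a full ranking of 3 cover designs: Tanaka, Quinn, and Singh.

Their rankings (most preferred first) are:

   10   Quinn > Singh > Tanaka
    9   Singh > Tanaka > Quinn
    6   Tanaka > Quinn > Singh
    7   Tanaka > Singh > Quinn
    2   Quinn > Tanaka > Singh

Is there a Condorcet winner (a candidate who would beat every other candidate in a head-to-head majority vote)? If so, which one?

Head-to-head results (34 voters total):
Tanaka vs Quinn: Tanaka wins 22–12.
Tanaka vs Singh: Singh wins 19–15.
Quinn vs Singh: Quinn wins 18–16.
No candidate beats all others: Tanaka beats Quinn beats Singh beats Tanaka, a majority cycle.

None — there is no Condorcet winner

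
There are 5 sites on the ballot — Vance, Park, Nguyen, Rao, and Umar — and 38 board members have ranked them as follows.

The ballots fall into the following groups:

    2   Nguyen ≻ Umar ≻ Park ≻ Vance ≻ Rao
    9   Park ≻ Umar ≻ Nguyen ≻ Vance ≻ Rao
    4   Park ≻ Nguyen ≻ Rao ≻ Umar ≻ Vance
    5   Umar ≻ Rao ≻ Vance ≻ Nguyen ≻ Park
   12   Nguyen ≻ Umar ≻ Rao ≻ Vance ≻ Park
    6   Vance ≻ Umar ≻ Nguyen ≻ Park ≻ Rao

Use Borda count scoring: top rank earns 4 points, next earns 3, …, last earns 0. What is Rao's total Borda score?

47

Borda scores:
  Vance: 2·1 + 9·1 + 4·0 + 5·2 + 12·1 + 6·4 = 57
  Park: 2·2 + 9·4 + 4·4 + 5·0 + 12·0 + 6·1 = 62
  Nguyen: 2·4 + 9·2 + 4·3 + 5·1 + 12·4 + 6·2 = 103
  Rao: 2·0 + 9·0 + 4·2 + 5·3 + 12·2 + 6·0 = 47
  Umar: 2·3 + 9·3 + 4·1 + 5·4 + 12·3 + 6·3 = 111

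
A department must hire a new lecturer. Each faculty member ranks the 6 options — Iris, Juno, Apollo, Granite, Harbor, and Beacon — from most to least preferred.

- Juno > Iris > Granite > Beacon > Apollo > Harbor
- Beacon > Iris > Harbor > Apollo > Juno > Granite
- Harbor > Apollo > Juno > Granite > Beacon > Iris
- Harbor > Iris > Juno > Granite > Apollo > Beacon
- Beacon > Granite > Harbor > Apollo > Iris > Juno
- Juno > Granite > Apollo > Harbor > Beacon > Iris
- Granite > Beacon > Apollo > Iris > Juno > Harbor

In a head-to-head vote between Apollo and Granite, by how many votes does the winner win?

Ballots ranking Apollo above Granite: 2.
Ballots ranking Granite above Apollo: 5.
Granite wins 5–2, a margin of 3.

3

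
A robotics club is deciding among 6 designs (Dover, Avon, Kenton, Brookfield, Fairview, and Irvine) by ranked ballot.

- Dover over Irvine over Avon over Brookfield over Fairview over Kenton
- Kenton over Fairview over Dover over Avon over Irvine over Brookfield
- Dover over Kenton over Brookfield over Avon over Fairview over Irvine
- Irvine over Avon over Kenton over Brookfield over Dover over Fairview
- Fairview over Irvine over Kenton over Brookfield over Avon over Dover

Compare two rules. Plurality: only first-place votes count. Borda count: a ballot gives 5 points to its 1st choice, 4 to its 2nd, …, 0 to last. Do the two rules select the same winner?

No

Plurality first-place counts: Dover 2, Avon 0, Kenton 1, Brookfield 0, Fairview 1, Irvine 1 → Dover.
Borda totals: Dover 14, Avon 12, Kenton 15, Brookfield 9, Fairview 11, Irvine 14 → Kenton.
The two rules disagree: plurality picks Dover, Borda picks Kenton.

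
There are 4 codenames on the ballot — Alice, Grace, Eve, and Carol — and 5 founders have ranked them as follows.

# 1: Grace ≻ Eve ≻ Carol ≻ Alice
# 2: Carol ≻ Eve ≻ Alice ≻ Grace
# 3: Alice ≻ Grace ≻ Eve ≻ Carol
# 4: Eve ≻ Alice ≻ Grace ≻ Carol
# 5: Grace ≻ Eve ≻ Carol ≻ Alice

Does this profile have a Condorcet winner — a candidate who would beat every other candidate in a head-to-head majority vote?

No

Head-to-head results (5 voters total):
Alice vs Grace: Alice wins 3–2.
Alice vs Eve: Eve wins 4–1.
Alice vs Carol: Carol wins 3–2.
Grace vs Eve: Grace wins 3–2.
Grace vs Carol: Grace wins 4–1.
Eve vs Carol: Eve wins 4–1.
No candidate beats all others: Alice beats Grace beats Eve beats Alice, a majority cycle.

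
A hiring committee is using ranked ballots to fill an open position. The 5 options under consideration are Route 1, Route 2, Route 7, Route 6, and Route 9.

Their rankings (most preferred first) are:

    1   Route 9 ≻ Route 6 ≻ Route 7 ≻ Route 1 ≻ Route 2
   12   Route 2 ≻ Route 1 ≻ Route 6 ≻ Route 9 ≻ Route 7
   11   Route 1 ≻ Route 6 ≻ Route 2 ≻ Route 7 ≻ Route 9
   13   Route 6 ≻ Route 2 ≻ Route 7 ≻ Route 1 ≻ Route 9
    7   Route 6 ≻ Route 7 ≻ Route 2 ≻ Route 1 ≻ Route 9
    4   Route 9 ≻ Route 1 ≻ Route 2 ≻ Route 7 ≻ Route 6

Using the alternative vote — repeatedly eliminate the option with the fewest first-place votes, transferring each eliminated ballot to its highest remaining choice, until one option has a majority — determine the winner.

Route 1

Round 1: Route 6 20, Route 2 12, Route 1 11, Route 9 5, Route 7 0. Route 7 has the fewest and is eliminated.
Round 2: Route 6 20, Route 2 12, Route 1 11, Route 9 5. Route 9 has the fewest and is eliminated.
Round 3: Route 6 21, Route 1 15, Route 2 12. Route 2 has the fewest and is eliminated.
Round 4: Route 1 27, Route 6 21. Route 1 has a majority.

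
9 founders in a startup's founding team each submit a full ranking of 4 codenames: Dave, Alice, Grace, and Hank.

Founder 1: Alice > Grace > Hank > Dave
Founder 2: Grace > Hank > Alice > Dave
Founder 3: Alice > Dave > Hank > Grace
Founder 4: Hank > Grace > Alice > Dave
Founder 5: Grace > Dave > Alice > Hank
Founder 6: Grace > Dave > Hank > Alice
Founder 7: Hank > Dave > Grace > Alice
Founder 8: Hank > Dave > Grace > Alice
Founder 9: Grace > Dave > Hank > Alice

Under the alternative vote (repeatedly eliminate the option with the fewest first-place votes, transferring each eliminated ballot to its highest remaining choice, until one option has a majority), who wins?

Round 1: Grace 4, Hank 3, Alice 2, Dave 0. Dave has the fewest and is eliminated.
Round 2: Grace 4, Hank 3, Alice 2. Alice has the fewest and is eliminated.
Round 3: Grace 5, Hank 4. Grace has a majority.

Grace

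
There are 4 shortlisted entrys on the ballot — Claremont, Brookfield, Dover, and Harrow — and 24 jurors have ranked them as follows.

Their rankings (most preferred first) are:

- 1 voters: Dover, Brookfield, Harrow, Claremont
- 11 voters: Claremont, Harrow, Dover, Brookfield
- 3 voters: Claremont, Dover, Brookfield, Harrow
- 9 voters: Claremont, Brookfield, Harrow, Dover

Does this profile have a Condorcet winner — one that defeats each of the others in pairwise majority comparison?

Head-to-head results (24 voters total):
Claremont vs Brookfield: Claremont wins 23–1.
Claremont vs Dover: Claremont wins 23–1.
Claremont vs Harrow: Claremont wins 23–1.
Brookfield vs Dover: Dover wins 15–9.
Brookfield vs Harrow: Brookfield wins 13–11.
Dover vs Harrow: Harrow wins 20–4.
Claremont beats each rival — Brookfield (23–1), Dover (23–1), Harrow (23–1) — so Claremont is the Condorcet winner.

Yes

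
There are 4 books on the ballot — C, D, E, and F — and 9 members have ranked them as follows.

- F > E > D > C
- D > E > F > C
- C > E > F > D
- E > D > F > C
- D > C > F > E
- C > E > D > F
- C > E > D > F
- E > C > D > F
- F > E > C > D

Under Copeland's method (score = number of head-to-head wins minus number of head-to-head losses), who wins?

Pairwise results:
  C vs D: C wins 5–4.
  C vs E: E wins 5–4.
  C vs F: C wins 5–4.
  D vs E: E wins 7–2.
  D vs F: D wins 6–3.
  E vs F: E wins 6–3.
Copeland scores (wins − losses):
  C: 2 − 1 = 1
  D: 1 − 2 = -1
  E: 3 − 0 = 3
  F: 0 − 3 = -3
E has the best Copeland score.

E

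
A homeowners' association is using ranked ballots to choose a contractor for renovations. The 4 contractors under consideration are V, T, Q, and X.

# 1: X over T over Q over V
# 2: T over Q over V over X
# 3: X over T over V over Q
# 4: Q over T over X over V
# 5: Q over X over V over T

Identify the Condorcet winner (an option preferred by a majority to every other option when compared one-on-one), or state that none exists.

Head-to-head results (5 voters total):
V vs T: T wins 4–1.
V vs Q: Q wins 4–1.
V vs X: X wins 4–1.
T vs Q: T wins 3–2.
T vs X: X wins 3–2.
Q vs X: Q wins 3–2.
No candidate beats all others: T beats Q beats X beats T, a majority cycle.

There is no Condorcet winner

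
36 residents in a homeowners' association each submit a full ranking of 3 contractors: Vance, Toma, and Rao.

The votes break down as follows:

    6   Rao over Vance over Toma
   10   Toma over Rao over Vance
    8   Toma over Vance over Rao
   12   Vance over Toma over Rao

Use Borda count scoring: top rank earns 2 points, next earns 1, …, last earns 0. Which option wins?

Borda scores:
  Vance: 6·1 + 10·0 + 8·1 + 12·2 = 38
  Toma: 6·0 + 10·2 + 8·2 + 12·1 = 48
  Rao: 6·2 + 10·1 + 8·0 + 12·0 = 22
Toma has the highest total.

Toma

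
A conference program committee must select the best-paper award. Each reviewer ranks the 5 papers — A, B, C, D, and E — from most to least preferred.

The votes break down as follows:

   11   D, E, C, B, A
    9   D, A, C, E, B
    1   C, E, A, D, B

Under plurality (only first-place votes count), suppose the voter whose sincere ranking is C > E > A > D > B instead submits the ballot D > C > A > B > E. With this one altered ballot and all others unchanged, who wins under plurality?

First-place totals with the altered ballot: A 0, B 0, C 0, D 21, E 0.
The winner is unchanged: still D.

D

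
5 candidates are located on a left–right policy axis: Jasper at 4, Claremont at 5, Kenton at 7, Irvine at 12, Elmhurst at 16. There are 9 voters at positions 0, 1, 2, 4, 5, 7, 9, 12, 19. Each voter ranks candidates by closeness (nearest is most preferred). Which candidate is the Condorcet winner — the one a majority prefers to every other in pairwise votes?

Claremont

With single-peaked preferences on a line, the Condorcet winner is the candidate closest to the median voter.
The median voter (position 5) is closest to Claremont at 5.
Check: Claremont vs Irvine — voters closer to Claremont: 6 of 9.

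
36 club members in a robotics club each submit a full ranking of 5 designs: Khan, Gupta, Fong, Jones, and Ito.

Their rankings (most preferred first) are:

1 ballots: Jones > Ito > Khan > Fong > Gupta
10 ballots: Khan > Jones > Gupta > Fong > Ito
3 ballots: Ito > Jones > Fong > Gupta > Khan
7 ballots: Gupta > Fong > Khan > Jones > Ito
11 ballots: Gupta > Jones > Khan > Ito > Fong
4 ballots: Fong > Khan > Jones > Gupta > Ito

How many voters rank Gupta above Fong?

28

Ballots ranking Gupta above Fong: 10+7+11 = 28.
Ballots ranking Fong above Gupta: 1+3+4 = 8.
So 28 of 36 voters prefer Gupta to Fong.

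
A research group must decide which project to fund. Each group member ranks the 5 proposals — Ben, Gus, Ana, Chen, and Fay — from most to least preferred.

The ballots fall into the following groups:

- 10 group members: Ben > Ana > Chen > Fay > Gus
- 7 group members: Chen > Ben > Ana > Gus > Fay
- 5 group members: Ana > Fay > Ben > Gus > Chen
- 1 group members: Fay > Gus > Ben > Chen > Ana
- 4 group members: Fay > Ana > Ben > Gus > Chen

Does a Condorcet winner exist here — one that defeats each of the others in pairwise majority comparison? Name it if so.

Ben

Head-to-head results (27 voters total):
Ben vs Gus: Ben wins 26–1.
Ben vs Ana: Ben wins 18–9.
Ben vs Chen: Ben wins 20–7.
Ben vs Fay: Ben wins 17–10.
Gus vs Ana: Ana wins 26–1.
Gus vs Chen: Chen wins 17–10.
Gus vs Fay: Fay wins 20–7.
Ana vs Chen: Ana wins 19–8.
Ana vs Fay: Ana wins 22–5.
Chen vs Fay: Chen wins 17–10.
Ben beats each rival — Gus (26–1), Ana (18–9), Chen (20–7), Fay (17–10) — so Ben is the Condorcet winner.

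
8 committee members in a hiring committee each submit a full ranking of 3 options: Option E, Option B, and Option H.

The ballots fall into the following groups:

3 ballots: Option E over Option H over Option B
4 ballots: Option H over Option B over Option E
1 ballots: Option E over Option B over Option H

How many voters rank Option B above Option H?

Ballots ranking Option B above Option H: 1.
Ballots ranking Option H above Option B: 3+4 = 7.
So 1 of 8 voters prefer Option B to Option H.

1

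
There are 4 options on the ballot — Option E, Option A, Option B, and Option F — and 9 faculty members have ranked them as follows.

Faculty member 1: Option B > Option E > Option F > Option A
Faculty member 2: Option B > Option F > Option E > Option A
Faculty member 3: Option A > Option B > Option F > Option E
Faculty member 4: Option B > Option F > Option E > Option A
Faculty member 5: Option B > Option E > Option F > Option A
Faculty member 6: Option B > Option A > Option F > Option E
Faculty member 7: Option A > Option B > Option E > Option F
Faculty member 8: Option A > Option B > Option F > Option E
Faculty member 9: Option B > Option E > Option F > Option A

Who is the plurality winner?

Option B

First-place vote totals:
  Option E: 0
  Option A: 3
  Option B: 6
  Option F: 0
Option B has the most first-place votes.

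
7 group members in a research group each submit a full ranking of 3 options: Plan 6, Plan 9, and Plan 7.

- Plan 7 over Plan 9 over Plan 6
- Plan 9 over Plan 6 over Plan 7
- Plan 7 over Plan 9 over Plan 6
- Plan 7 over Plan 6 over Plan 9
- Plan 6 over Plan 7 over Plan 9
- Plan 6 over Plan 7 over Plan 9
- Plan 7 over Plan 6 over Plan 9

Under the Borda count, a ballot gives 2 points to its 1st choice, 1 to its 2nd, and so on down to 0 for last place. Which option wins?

Plan 7

Borda scores:
  Plan 6: 0 + 1 + 0 + 1 + 2 + 2 + 1 = 7
  Plan 9: 1 + 2 + 1 + 0 + 0 + 0 + 0 = 4
  Plan 7: 2 + 0 + 2 + 2 + 1 + 1 + 2 = 10
Plan 7 has the highest total.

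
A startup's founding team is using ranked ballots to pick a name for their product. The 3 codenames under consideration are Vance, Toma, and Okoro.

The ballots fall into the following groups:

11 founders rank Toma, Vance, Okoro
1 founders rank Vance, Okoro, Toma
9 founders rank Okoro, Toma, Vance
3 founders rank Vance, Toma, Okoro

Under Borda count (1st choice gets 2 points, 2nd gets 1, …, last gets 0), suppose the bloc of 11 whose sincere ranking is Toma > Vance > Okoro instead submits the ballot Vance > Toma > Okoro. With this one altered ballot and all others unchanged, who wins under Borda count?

Vance

Borda totals with the altered ballot: Vance 30, Toma 23, Okoro 19.
The switch changes the winner from Toma to Vance.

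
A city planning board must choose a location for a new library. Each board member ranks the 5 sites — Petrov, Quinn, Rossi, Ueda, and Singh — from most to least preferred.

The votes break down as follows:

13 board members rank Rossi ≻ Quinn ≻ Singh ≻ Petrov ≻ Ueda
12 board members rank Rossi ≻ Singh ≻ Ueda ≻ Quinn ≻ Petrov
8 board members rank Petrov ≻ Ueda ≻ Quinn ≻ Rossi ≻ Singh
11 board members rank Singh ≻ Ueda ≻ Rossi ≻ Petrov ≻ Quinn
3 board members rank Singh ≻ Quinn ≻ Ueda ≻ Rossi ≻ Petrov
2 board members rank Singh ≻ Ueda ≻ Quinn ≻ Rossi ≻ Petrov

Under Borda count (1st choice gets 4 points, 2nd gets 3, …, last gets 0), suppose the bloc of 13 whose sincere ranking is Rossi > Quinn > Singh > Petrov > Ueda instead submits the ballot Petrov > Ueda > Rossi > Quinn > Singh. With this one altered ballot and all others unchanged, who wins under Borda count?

Borda totals with the altered ballot: Petrov 95, Quinn 54, Rossi 109, Ueda 132, Singh 100.
The switch changes the winner from Rossi to Ueda.

Ueda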